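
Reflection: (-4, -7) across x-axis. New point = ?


Reflection rule for x-axis: (x, -y)
(-4, -7) -> (-4, 7)

(-4, 7)


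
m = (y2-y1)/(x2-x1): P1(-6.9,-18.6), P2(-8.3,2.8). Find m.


dy = 2.8 + 18.6 = 21.4
dx = -8.3 + 6.9 = -1.4
m = 21.4/(-1.4) = -15.2857

m = -15.2857


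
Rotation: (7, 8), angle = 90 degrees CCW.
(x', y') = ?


cos(90) = 0, sin(90) = 1
x' = 7*0 - 8*1 = -8
y' = 7*1 + 8*0 = 7

(-8, 7)


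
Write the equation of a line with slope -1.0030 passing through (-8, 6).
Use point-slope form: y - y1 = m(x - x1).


y - 6 = -1.0030(x + 8)
y = -1.0030x + 6 + 1.0030*(-8)
y = -1.0030x - 2.0240

y = -1.0030x - 2.0240


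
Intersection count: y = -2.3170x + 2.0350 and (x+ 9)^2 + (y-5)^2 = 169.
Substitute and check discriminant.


Substitute y = -2.3170x + 2.0350: (x+ 9)^2 + (-2.3170x+2.0350-5)^2 = 169
Expand to Ax^2 + Bx + C = 0, where b-k = -2.965
A = 1+m^2 = 6.368489
B = 2(m(b-k) - h) = 2(-2.3170*(-2.965) + 9) = 31.73981
C = h^2 + (b-k)^2 - r^2 = 81 + 8.791225 - 169 = -79.208775
disc = B^2-4AC = 1007.4155 + 2017.7608 = 3025.1763
disc > 0

2 intersection points


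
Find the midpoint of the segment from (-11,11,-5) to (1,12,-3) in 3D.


Mx = (-11+1)/2 = -5.0000
My = (11+12)/2 = 11.5000
Mz = (-5- 3)/2 = -4.0000

M = (-5.0000, 11.5000, -4.0000)


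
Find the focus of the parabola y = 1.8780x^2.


a = 1.8780
4a = 7.5120
focus = (0, 1/7.5120) = (0, 0.1331)

Focus = (0, 0.1331)


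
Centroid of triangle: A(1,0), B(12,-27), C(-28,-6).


Gx = (1+12- 28)/3 = -15/3 = -5.0000
Gy = (0- 27- 6)/3 = -33/3 = -11.0000

G = (-5.0000, -11.0000)


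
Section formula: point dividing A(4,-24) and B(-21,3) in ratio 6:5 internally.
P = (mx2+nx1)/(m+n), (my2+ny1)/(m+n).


Px = (6*(-21) + 5*4)/11 = -106/11 = -9.6364
Py = (6*3 + 5*(-24))/11 = -102/11 = -9.2727

P = (-9.6364, -9.2727)


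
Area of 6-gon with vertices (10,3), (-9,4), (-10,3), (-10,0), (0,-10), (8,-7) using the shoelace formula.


sum(xi*y_{i+1}) = 10*4 - 9*3 - 10*0 - 10*(-10) + 0*(-7) + 8*3 = 137
sum(yi*x_{i+1}) = 3*(-9) + 4*(-10) + 3*(-10) + 0*0 - 10*8 - 7*10 = -247
Area = |137 + 247|/2 = 384/2 = 192.0000

192.0000 sq units


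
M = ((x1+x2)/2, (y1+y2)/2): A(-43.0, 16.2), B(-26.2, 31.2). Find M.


Mx = (-43.0 - 26.2)/2 = -69.2/2 = -34.6000
My = (16.2 + 31.2)/2 = 47.4/2 = 23.7000

(-34.6000, 23.7000)


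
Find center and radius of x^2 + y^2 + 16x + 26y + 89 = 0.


h = -D/2 = -16/2 = -8
k = -E/2 = -26/2 = -13
r^2 = h^2 + k^2 - F = 64 + 169 - 89 = 144
r = 12

Center (-8, -13), radius = 12


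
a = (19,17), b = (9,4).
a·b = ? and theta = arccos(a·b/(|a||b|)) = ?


a·b = 19*9 + 17*4 = 171 + 68 = 239
|a| = sqrt(361+289) = 25.4951
|b| = sqrt(81+16) = 9.8489
cos(theta) = 239/(sqrt(650)*sqrt(97)) = 239/sqrt(63050) = 0.951821
theta = arccos(239/sqrt(63050)) = 17.8577 degrees

a·b = 239, theta = 17.8577 deg


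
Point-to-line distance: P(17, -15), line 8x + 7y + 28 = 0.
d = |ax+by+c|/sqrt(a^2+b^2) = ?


|8*17 + 7*(-15) + 28| = |59| = 59
sqrt(64 + 49) = sqrt(113) = 10.6301
d = 59/sqrt(113) = 5.5503

5.5503


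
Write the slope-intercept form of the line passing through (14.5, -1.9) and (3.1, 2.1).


m = (4.0)/(-11.4) = -0.3509
b = y1 - m*x1 = -1.9 - (4.0*14.5)/(-11.4) = -1.9 + 5.0877 = 3.1877

y = -0.3509x + 3.1877


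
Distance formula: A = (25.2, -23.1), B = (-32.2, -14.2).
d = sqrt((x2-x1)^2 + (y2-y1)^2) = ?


dx = -32.2 - 25.2 = -57.4
dy = -14.2 + 23.1 = 8.9
d = sqrt(3294.76 + 79.21) = sqrt(3373.97) = 58.0859

58.0859


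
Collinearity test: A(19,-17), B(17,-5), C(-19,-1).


19*(-5+ 1) + 17*(-1+ 17) - 19*(-17+ 5)
= -76 + 272 + 228 = 424

No, not collinear (determinant = 424)


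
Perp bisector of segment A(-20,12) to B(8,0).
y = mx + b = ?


Midpoint = (-6, 6)
Slope of AB = dy/dx = -12/28 = -0.4286
Perp slope = -dx/dy = 28/12 = 2.3333
b = My - (perp slope)*Mx = 6 + (28*(-6))/(-12) = 6 + 14.0000 = 20.0000

y = 2.3333x + 20.0000


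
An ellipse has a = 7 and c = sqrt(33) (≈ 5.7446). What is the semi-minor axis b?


b^2 = 7^2 - (sqrt(33))^2 = 49 - 33 = 16
b = sqrt(16) = 4

b = 4


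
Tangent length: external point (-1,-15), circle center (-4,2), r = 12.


d = sqrt((-1+ 4)^2 + (-15-2)^2) = sqrt(9+289) = 17.2627
L = sqrt(298.0000 - 144) = sqrt(154.0000) = 12.4097

12.4097


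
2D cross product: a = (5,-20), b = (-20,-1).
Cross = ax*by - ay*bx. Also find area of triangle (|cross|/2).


cross = 5*(-1) + 20*(-20) = -5 - 400 = -405
Triangle area = |-405|/2 = 405/2 = 202.5000

cross = -405, triangle area = 202.5000


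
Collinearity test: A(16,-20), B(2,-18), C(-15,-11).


16*(-18+ 11) + 2*(-11+ 20) - 15*(-20+ 18)
= -112 + 18 + 30 = -64

No, not collinear (determinant = -64)


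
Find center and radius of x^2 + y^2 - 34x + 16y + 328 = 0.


h = -D/2 = 34/2 = 17
k = -E/2 = -16/2 = -8
r^2 = h^2 + k^2 - F = 289 + 64 - 328 = 25
r = 5

Center (17, -8), radius = 5


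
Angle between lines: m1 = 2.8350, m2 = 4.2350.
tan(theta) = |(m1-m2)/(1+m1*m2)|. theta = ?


m1-m2 = -1.4
1+m1*m2 = 13.006225
tan(theta) = |-1.4/13.006225| = 0.107641
theta = arctan(|-1.4/13.006225|) = 6.1437 degrees (acute angle)

6.1437 degrees


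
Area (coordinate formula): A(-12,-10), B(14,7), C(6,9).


-12*(7-9) = 24
14*(9+ 10) = 266
6*(-10-7) = -102
sum = 188
Area = |188|/2 = 94.0000

94.0000 sq units


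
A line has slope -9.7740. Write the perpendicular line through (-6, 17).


Perpendicular slope = -1/m1 = -1/(-9.7740) = 0.1023
b2 = y0 - m2*x0 = 17 - 6/(-9.7740) = 17 + 0.6139 = 17.6139

y = 0.1023x + 17.6139


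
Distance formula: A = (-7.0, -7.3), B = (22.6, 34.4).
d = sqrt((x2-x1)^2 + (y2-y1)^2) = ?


dx = 22.6 + 7.0 = 29.6
dy = 34.4 + 7.3 = 41.7
d = sqrt(876.16 + 1738.89) = sqrt(2615.05) = 51.1376

51.1376


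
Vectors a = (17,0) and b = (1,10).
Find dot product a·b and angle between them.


a·b = 17*1 + 0*10 = 17 + 0 = 17
|a| = sqrt(289+0) = 17.0000
|b| = sqrt(1+100) = 10.0499
cos(theta) = 17/(sqrt(289)*sqrt(101)) = 17/sqrt(29189) = 0.099504
theta = arccos(17/sqrt(29189)) = 84.2894 degrees

a·b = 17, theta = 84.2894 deg


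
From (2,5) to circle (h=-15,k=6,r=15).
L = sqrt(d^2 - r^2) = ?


d = sqrt((2+ 15)^2 + (5-6)^2) = sqrt(289+1) = 17.0294
L = sqrt(290.0000 - 225) = sqrt(65.0000) = 8.0623

8.0623


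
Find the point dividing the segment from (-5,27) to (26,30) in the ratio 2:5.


Px = (2*26 + 5*(-5))/7 = 27/7 = 3.8571
Py = (2*30 + 5*27)/7 = 195/7 = 27.8571

P = (3.8571, 27.8571)


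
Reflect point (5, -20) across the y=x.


Reflection rule for y=x: (y, x)
(5, -20) -> (-20, 5)

(-20, 5)


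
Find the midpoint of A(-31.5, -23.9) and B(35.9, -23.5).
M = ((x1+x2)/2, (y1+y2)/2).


Mx = (-31.5 + 35.9)/2 = 4.4/2 = 2.2000
My = (-23.9 - 23.5)/2 = -47.4/2 = -23.7000

(2.2000, -23.7000)


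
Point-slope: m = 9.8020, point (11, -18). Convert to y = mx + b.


y + 18 = 9.8020(x - 11)
y = 9.8020x - 18 - 9.8020*11
y = 9.8020x - 125.8220

y = 9.8020x - 125.8220


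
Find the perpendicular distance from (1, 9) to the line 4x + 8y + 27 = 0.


|4*1 + 8*9 + 27| = |103| = 103
sqrt(16 + 64) = sqrt(80) = 8.9443
d = 103/sqrt(80) = 11.5158

11.5158


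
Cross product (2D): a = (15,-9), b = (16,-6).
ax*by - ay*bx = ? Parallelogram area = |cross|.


cross = 15*(-6) + 9*16 = -90 + 144 = 54
Parallelogram area = |54| = 54

cross = 54, parallelogram area = 54


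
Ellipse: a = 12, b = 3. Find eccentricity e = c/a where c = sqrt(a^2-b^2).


c = sqrt(144-9) = sqrt(135) = 11.6190
e = c/a = sqrt(135)/12 = 0.9682

e = 0.9682


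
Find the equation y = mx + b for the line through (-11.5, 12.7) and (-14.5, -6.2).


m = (-18.9)/(-3.0) = 6.3000
b = y1 - m*x1 = 12.7 - (-18.9*(-11.5))/(-3.0) = 12.7 + 72.4500 = 85.1500

y = 6.3000x + 85.1500


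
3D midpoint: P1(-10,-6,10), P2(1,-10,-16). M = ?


Mx = (-10+1)/2 = -4.5000
My = (-6- 10)/2 = -8.0000
Mz = (10- 16)/2 = -3.0000

M = (-4.5000, -8.0000, -3.0000)


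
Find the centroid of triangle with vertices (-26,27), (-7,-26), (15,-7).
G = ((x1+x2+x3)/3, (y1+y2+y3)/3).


Gx = (-26- 7+15)/3 = -18/3 = -6.0000
Gy = (27- 26- 7)/3 = -6/3 = -2.0000

G = (-6.0000, -2.0000)


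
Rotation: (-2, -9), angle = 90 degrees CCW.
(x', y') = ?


cos(90) = 0, sin(90) = 1
x' = -2*0 + 9*1 = 9
y' = -2*1 - 9*0 = -2

(9, -2)


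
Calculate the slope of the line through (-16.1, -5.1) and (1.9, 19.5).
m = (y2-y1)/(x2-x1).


dy = 19.5 + 5.1 = 24.6
dx = 1.9 + 16.1 = 18.0
m = 24.6/18.0 = 1.3667

m = 1.3667


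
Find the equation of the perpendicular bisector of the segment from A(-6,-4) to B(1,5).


Midpoint = (-2.5, 0.5)
Slope of AB = dy/dx = 9/7 = 1.2857
Perp slope = -dx/dy = -7/9 = -0.7778
b = My - (perp slope)*Mx = 0.5 + (7*(-2.5))/9 = 0.5 - 1.9444 = -1.4444

y = -0.7778x - 1.4444


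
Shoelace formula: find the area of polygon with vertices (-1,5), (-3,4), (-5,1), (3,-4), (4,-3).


sum(xi*y_{i+1}) = -1*4 - 3*1 - 5*(-4) + 3*(-3) + 4*5 = 24
sum(yi*x_{i+1}) = 5*(-3) + 4*(-5) + 1*3 - 4*4 - 3*(-1) = -45
Area = |24 + 45|/2 = 69/2 = 34.5000

34.5000 sq units


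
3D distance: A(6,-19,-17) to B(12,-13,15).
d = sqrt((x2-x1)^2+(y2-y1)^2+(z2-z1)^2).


dx=6, dy=6, dz=32
d = sqrt(36+36+1024) = sqrt(1096) = 33.1059

33.1059


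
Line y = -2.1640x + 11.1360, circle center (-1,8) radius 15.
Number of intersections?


Substitute y = -2.1640x + 11.1360: (x+ 1)^2 + (-2.1640x+11.1360-8)^2 = 225
Expand to Ax^2 + Bx + C = 0, where b-k = 3.136
A = 1+m^2 = 5.682896
B = 2(m(b-k) - h) = 2(-2.1640*3.136 + 1) = -11.572608
C = h^2 + (b-k)^2 - r^2 = 1 + 9.834496 - 225 = -214.165504
disc = B^2-4AC = 133.9253 + 4868.3211 = 5002.2464
disc > 0

2 intersection points


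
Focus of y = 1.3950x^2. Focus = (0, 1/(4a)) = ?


a = 1.3950
4a = 5.5800
focus = (0, 1/5.5800) = (0, 0.1792)

Focus = (0, 0.1792)


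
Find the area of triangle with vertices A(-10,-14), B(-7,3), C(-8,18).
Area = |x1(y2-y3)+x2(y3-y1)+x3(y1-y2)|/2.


-10*(3-18) = 150
-7*(18+ 14) = -224
-8*(-14-3) = 136
sum = 62
Area = |62|/2 = 31.0000

31.0000 sq units


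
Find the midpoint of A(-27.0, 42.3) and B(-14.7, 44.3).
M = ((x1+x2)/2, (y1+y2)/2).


Mx = (-27.0 - 14.7)/2 = -41.7/2 = -20.8500
My = (42.3 + 44.3)/2 = 86.6/2 = 43.3000

(-20.8500, 43.3000)


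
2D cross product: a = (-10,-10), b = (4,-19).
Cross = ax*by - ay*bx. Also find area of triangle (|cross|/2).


cross = -10*(-19) + 10*4 = 190 + 40 = 230
Triangle area = |230|/2 = 230/2 = 115.0000

cross = 230, triangle area = 115.0000


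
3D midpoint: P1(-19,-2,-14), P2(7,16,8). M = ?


Mx = (-19+7)/2 = -6.0000
My = (-2+16)/2 = 7.0000
Mz = (-14+8)/2 = -3.0000

M = (-6.0000, 7.0000, -3.0000)


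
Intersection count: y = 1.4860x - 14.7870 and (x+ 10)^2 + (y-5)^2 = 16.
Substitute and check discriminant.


Substitute y = 1.4860x - 14.7870: (x+ 10)^2 + (1.4860x- 14.7870-5)^2 = 16
Expand to Ax^2 + Bx + C = 0, where b-k = -19.787
A = 1+m^2 = 3.208196
B = 2(m(b-k) - h) = 2(1.4860*(-19.787) + 10) = -38.806964
C = h^2 + (b-k)^2 - r^2 = 100 + 391.525369 - 16 = 475.525369
disc = B^2-4AC = 1505.9805 - 6102.3143 = -4596.3338
disc < 0

0 intersection points


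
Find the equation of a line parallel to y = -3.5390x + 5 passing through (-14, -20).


Parallel lines have equal slopes.
m2 = -3.5390
b2 = -20 + 3.5390*(-14) = -69.5460

y = -3.5390x - 69.5460


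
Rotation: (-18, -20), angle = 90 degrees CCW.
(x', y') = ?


cos(90) = 0, sin(90) = 1
x' = -18*0 + 20*1 = 20
y' = -18*1 - 20*0 = -18

(20, -18)


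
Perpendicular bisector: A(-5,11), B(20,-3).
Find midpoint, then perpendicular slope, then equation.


Midpoint = (7.5, 4)
Slope of AB = dy/dx = -14/25 = -0.5600
Perp slope = -dx/dy = 25/14 = 1.7857
b = My - (perp slope)*Mx = 4 + (25*7.5)/(-14) = 4 - 13.3929 = -9.3929

y = 1.7857x - 9.3929


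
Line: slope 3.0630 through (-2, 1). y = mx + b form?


y - 1 = 3.0630(x + 2)
y = 3.0630x + 1 - 3.0630*(-2)
y = 3.0630x + 7.1260

y = 3.0630x + 7.1260


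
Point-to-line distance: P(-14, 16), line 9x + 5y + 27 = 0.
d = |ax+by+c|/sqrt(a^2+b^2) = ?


|9*(-14) + 5*16 + 27| = |-19| = 19
sqrt(81 + 25) = sqrt(106) = 10.2956
d = 19/sqrt(106) = 1.8454

1.8454


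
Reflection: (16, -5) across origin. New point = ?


Reflection rule for origin: (-x, -y)
(16, -5) -> (-16, 5)

(-16, 5)


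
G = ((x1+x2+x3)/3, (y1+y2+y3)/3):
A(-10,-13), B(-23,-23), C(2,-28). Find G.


Gx = (-10- 23+2)/3 = -31/3 = -10.3333
Gy = (-13- 23- 28)/3 = -64/3 = -21.3333

G = (-10.3333, -21.3333)


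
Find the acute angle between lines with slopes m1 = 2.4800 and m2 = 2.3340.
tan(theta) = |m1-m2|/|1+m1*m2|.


m1-m2 = 0.146
1+m1*m2 = 6.78832
tan(theta) = |0.146/6.78832| = 0.021508
theta = arctan(|0.146/6.78832|) = 1.2321 degrees (acute angle)

1.2321 degrees


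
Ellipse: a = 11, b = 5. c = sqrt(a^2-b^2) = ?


c^2 = 11^2 - 5^2 = 121 - 25 = 96
c = sqrt(96) = 9.7980

c = 9.7980


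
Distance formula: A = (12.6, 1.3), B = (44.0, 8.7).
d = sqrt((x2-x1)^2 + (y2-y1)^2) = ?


dx = 44.0 - 12.6 = 31.4
dy = 8.7 - 1.3 = 7.4
d = sqrt(985.96 + 54.76) = sqrt(1040.72) = 32.2602

32.2602


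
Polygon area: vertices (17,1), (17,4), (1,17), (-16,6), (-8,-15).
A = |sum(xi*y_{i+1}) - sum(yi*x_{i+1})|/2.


sum(xi*y_{i+1}) = 17*4 + 17*17 + 1*6 - 16*(-15) - 8*1 = 595
sum(yi*x_{i+1}) = 1*17 + 4*1 + 17*(-16) + 6*(-8) - 15*17 = -554
Area = |595 + 554|/2 = 1149/2 = 574.5000

574.5000 sq units


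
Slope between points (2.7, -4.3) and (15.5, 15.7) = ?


dy = 15.7 + 4.3 = 20.0
dx = 15.5 - 2.7 = 12.8
m = 20.0/12.8 = 1.5625

m = 1.5625


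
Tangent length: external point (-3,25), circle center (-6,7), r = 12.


d = sqrt((-3+ 6)^2 + (25-7)^2) = sqrt(9+324) = 18.2483
L = sqrt(333.0000 - 144) = sqrt(189.0000) = 13.7477

13.7477


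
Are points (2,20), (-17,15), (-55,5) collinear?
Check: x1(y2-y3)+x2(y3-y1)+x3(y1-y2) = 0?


2*(15-5) - 17*(5-20) - 55*(20-15)
= 20 + 255 - 275 = 0

Yes, collinear (determinant = 0)


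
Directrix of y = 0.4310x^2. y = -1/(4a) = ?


a = 0.4310
1/(4a) = 0.5800
directrix: y = -0.5800 = -0.5800

y = -0.5800


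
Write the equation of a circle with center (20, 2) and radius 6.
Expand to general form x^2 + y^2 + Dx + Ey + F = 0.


(x-20)^2 + (y-2)^2 = 6^2
D = -2h = -40, E = -2k = -4
F = h^2+k^2-r^2 = 400+4-36 = 368

x^2 + y^2 - 40x - 4y + 368 = 0


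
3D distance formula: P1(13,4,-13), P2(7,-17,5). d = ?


dx=-6, dy=-21, dz=18
d = sqrt(36+441+324) = sqrt(801) = 28.3019

28.3019


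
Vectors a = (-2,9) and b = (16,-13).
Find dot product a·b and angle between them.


a·b = -2*16 + 9*(-13) = -32 - 117 = -149
|a| = sqrt(4+81) = 9.2195
|b| = sqrt(256+169) = 20.6155
cos(theta) = -149/(sqrt(85)*sqrt(425)) = -149/sqrt(36125) = -0.783939
theta = arccos(-149/sqrt(36125)) = 141.6227 degrees

a·b = -149, theta = 141.6227 deg


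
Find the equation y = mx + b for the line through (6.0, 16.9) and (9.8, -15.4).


m = (-32.3)/(3.8) = -8.5000
b = y1 - m*x1 = 16.9 - (-32.3*6.0)/(3.8) = 16.9 + 51.0000 = 67.9000

y = -8.5000x + 67.9000


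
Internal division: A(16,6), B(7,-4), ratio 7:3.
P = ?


Px = (7*7 + 3*16)/10 = 97/10 = 9.7000
Py = (7*(-4) + 3*6)/10 = -10/10 = -1.0000

P = (9.7000, -1.0000)


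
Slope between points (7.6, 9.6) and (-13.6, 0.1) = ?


dy = 0.1 - 9.6 = -9.5
dx = -13.6 - 7.6 = -21.2
m = -9.5/(-21.2) = 0.4481

m = 0.4481


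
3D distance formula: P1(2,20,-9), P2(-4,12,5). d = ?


dx=-6, dy=-8, dz=14
d = sqrt(36+64+196) = sqrt(296) = 17.2047

17.2047


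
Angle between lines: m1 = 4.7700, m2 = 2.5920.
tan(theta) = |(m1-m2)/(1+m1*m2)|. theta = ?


m1-m2 = 2.178
1+m1*m2 = 13.36384
tan(theta) = |2.178/13.36384| = 0.162977
theta = arctan(|2.178/13.36384|) = 9.2565 degrees (acute angle)

9.2565 degrees


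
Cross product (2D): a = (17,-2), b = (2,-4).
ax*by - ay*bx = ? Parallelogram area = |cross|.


cross = 17*(-4) + 2*2 = -68 + 4 = -64
Parallelogram area = |-64| = 64

cross = -64, parallelogram area = 64


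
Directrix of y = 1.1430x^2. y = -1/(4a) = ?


a = 1.1430
1/(4a) = 0.2187
directrix: y = -0.2187 = -0.2187

y = -0.2187


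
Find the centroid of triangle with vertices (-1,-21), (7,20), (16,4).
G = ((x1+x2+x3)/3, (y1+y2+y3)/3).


Gx = (-1+7+16)/3 = 22/3 = 7.3333
Gy = (-21+20+4)/3 = 3/3 = 1.0000

G = (7.3333, 1.0000)


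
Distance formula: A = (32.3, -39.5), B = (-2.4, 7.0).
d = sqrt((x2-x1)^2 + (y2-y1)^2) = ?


dx = -2.4 - 32.3 = -34.7
dy = 7.0 + 39.5 = 46.5
d = sqrt(1204.09 + 2162.25) = sqrt(3366.34) = 58.0202

58.0202


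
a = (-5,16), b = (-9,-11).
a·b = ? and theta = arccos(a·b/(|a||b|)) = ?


a·b = -5*(-9) + 16*(-11) = 45 - 176 = -131
|a| = sqrt(25+256) = 16.7631
|b| = sqrt(81+121) = 14.2127
cos(theta) = -131/(sqrt(281)*sqrt(202)) = -131/sqrt(56762) = -0.549848
theta = arccos(-131/sqrt(56762)) = 123.3566 degrees

a·b = -131, theta = 123.3566 deg


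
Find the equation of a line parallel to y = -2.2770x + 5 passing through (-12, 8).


Parallel lines have equal slopes.
m2 = -2.2770
b2 = 8 + 2.2770*(-12) = -19.3240

y = -2.2770x - 19.3240


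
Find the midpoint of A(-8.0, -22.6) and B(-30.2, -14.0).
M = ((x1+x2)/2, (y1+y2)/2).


Mx = (-8.0 - 30.2)/2 = -38.2/2 = -19.1000
My = (-22.6 - 14.0)/2 = -36.6/2 = -18.3000

(-19.1000, -18.3000)


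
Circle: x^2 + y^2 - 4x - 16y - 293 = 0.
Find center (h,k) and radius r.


h = -D/2 = 4/2 = 2
k = -E/2 = 16/2 = 8
r^2 = h^2 + k^2 - F = 4 + 64 + 293 = 361
r = 19

Center (2, 8), radius = 19


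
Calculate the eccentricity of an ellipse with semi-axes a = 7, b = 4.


c = sqrt(49-16) = sqrt(33) = 5.7446
e = c/a = sqrt(33)/7 = 0.8207

e = 0.8207


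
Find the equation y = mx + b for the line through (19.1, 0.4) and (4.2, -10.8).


m = (-11.2)/(-14.9) = 0.7517
b = y1 - m*x1 = 0.4 - (-11.2*19.1)/(-14.9) = 0.4 - 14.3570 = -13.9570

y = 0.7517x - 13.9570


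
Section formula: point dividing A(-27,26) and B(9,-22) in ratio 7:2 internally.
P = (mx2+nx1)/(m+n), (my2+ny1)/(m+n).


Px = (7*9 + 2*(-27))/9 = 9/9 = 1.0000
Py = (7*(-22) + 2*26)/9 = -102/9 = -11.3333

P = (1.0000, -11.3333)


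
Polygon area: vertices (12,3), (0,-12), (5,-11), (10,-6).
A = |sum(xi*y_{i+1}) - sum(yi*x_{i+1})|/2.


sum(xi*y_{i+1}) = 12*(-12) + 0*(-11) + 5*(-6) + 10*3 = -144
sum(yi*x_{i+1}) = 3*0 - 12*5 - 11*10 - 6*12 = -242
Area = |-144 + 242|/2 = 98/2 = 49.0000

49.0000 sq units


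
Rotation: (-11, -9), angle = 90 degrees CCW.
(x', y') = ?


cos(90) = 0, sin(90) = 1
x' = -11*0 + 9*1 = 9
y' = -11*1 - 9*0 = -11

(9, -11)


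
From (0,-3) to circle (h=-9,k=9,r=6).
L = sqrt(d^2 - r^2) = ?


d = sqrt((0+ 9)^2 + (-3-9)^2) = sqrt(81+144) = 15.0000
L = sqrt(225.0000 - 36) = sqrt(189.0000) = 13.7477

13.7477


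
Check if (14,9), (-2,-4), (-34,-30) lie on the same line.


14*(-4+ 30) - 2*(-30-9) - 34*(9+ 4)
= 364 + 78 - 442 = 0

Yes, collinear (determinant = 0)


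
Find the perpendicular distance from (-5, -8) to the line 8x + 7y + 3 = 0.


|8*(-5) + 7*(-8) + 3| = |-93| = 93
sqrt(64 + 49) = sqrt(113) = 10.6301
d = 93/sqrt(113) = 8.7487

8.7487


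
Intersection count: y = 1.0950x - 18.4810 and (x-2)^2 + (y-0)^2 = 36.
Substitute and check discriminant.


Substitute y = 1.0950x - 18.4810: (x-2)^2 + (1.0950x- 18.4810-0)^2 = 36
Expand to Ax^2 + Bx + C = 0, where b-k = -18.481
A = 1+m^2 = 2.199025
B = 2(m(b-k) - h) = 2(1.0950*(-18.481) - 2) = -44.47339
C = h^2 + (b-k)^2 - r^2 = 4 + 341.547361 - 36 = 309.547361
disc = B^2-4AC = 1977.8824 - 2722.8095 = -744.9271
disc < 0

0 intersection points


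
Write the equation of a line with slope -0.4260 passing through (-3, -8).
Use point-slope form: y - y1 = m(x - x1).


y + 8 = -0.4260(x + 3)
y = -0.4260x - 8 + 0.4260*(-3)
y = -0.4260x - 9.2780

y = -0.4260x - 9.2780


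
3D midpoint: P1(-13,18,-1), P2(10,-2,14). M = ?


Mx = (-13+10)/2 = -1.5000
My = (18- 2)/2 = 8.0000
Mz = (-1+14)/2 = 6.5000

M = (-1.5000, 8.0000, 6.5000)


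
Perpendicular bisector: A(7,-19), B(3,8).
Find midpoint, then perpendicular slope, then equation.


Midpoint = (5, -5.5)
Slope of AB = dy/dx = 27/(-4) = -6.7500
Perp slope = -dx/dy = 4/27 = 0.1481
b = My - (perp slope)*Mx = -5.5 + (-4*5)/27 = -5.5 - 0.7407 = -6.2407

y = 0.1481x - 6.2407


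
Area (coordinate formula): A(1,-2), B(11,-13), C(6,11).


1*(-13-11) = -24
11*(11+ 2) = 143
6*(-2+ 13) = 66
sum = 185
Area = |185|/2 = 92.5000

92.5000 sq units


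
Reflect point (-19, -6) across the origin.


Reflection rule for origin: (-x, -y)
(-19, -6) -> (19, 6)

(19, 6)


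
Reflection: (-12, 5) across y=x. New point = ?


Reflection rule for y=x: (y, x)
(-12, 5) -> (5, -12)

(5, -12)


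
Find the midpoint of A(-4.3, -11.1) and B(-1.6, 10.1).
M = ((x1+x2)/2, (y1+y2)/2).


Mx = (-4.3 - 1.6)/2 = -5.9/2 = -2.9500
My = (-11.1 + 10.1)/2 = -1.0/2 = -0.5000

(-2.9500, -0.5000)


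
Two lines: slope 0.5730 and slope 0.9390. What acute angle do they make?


m1-m2 = -0.366
1+m1*m2 = 1.538047
tan(theta) = |-0.366/1.538047| = 0.237964
theta = arctan(|-0.366/1.538047|) = 13.3854 degrees (acute angle)

13.3854 degrees


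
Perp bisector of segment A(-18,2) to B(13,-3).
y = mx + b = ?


Midpoint = (-2.5, -0.5)
Slope of AB = dy/dx = -5/31 = -0.1613
Perp slope = -dx/dy = 31/5 = 6.2000
b = My - (perp slope)*Mx = -0.5 + (31*(-2.5))/(-5) = -0.5 + 15.5000 = 15.0000

y = 6.2000x + 15.0000


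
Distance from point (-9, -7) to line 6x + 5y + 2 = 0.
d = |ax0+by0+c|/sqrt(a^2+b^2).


|6*(-9) + 5*(-7) + 2| = |-87| = 87
sqrt(36 + 25) = sqrt(61) = 7.8102
d = 87/sqrt(61) = 11.1392

11.1392


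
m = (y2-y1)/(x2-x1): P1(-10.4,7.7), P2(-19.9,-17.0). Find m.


dy = -17.0 - 7.7 = -24.7
dx = -19.9 + 10.4 = -9.5
m = -24.7/(-9.5) = 2.6000

m = 2.6000


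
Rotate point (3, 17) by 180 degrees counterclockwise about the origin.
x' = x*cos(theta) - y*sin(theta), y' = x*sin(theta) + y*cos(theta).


cos(180) = -1, sin(180) = 0
x' = 3*(-1) - 17*0 = -3
y' = 3*0 + 17*(-1) = -17

(-3, -17)


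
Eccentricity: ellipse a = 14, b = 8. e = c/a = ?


c = sqrt(196-64) = sqrt(132) = 11.4891
e = c/a = sqrt(132)/14 = 0.8207

e = 0.8207


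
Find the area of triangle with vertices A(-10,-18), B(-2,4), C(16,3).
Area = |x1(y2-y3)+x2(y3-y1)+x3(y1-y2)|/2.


-10*(4-3) = -10
-2*(3+ 18) = -42
16*(-18-4) = -352
sum = -404
Area = |-404|/2 = 202.0000

202.0000 sq units


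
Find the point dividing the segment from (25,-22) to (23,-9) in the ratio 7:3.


Px = (7*23 + 3*25)/10 = 236/10 = 23.6000
Py = (7*(-9) + 3*(-22))/10 = -129/10 = -12.9000

P = (23.6000, -12.9000)


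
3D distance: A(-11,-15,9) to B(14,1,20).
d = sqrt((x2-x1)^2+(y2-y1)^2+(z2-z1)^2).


dx=25, dy=16, dz=11
d = sqrt(625+256+121) = sqrt(1002) = 31.6544

31.6544


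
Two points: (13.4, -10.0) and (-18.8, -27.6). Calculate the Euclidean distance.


dx = -18.8 - 13.4 = -32.2
dy = -27.6 + 10.0 = -17.6
d = sqrt(1036.84 + 309.76) = sqrt(1346.6) = 36.6960

36.6960


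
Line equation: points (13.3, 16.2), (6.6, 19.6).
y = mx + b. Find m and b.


m = (3.4)/(-6.7) = -0.5075
b = y1 - m*x1 = 16.2 - (3.4*13.3)/(-6.7) = 16.2 + 6.7493 = 22.9493

y = -0.5075x + 22.9493


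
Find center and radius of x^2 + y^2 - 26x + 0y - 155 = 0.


h = -D/2 = 26/2 = 13
k = -E/2 = 0/2 = 0
r^2 = h^2 + k^2 - F = 169 + 0 + 155 = 324
r = 18

Center (13, 0), radius = 18


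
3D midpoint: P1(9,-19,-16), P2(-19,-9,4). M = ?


Mx = (9- 19)/2 = -5.0000
My = (-19- 9)/2 = -14.0000
Mz = (-16+4)/2 = -6.0000

M = (-5.0000, -14.0000, -6.0000)


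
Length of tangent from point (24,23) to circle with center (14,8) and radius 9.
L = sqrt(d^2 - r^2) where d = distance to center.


d = sqrt((24-14)^2 + (23-8)^2) = sqrt(100+225) = 18.0278
L = sqrt(325.0000 - 81) = sqrt(244.0000) = 15.6205

15.6205


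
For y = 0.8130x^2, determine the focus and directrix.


a = 0.8130
1/(4a) = 0.3075
Focus = (0, 0.3075)
Directrix: y = -0.3075

Focus = (0, 0.3075), Directrix: y = -0.3075


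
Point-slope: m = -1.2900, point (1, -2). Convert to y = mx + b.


y + 2 = -1.2900(x - 1)
y = -1.2900x - 2 + 1.2900*1
y = -1.2900x - 0.7100

y = -1.2900x - 0.7100


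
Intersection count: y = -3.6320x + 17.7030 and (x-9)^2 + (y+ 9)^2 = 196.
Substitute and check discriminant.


Substitute y = -3.6320x + 17.7030: (x-9)^2 + (-3.6320x+17.7030+ 9)^2 = 196
Expand to Ax^2 + Bx + C = 0, where b-k = 26.703
A = 1+m^2 = 14.191424
B = 2(m(b-k) - h) = 2(-3.6320*26.703 - 9) = -211.970592
C = h^2 + (b-k)^2 - r^2 = 81 + 713.050209 - 196 = 598.050209
disc = B^2-4AC = 44931.5319 - 33948.7364 = 10982.7955
disc > 0

2 intersection points


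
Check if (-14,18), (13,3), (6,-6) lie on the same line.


-14*(3+ 6) + 13*(-6-18) + 6*(18-3)
= -126 - 312 + 90 = -348

No, not collinear (determinant = -348)


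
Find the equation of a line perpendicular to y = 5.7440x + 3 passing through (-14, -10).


Perpendicular slope = -1/m1 = -1/5.7440 = -0.1741
b2 = y0 - m2*x0 = -10 - 14/5.7440 = -10 - 2.4373 = -12.4373

y = -0.1741x - 12.4373


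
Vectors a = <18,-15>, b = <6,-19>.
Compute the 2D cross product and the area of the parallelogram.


cross = 18*(-19) + 15*6 = -342 + 90 = -252
Parallelogram area = |-252| = 252

cross = -252, parallelogram area = 252


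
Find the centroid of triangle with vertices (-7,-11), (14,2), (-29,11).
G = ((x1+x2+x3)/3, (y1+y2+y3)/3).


Gx = (-7+14- 29)/3 = -22/3 = -7.3333
Gy = (-11+2+11)/3 = 2/3 = 0.6667

G = (-7.3333, 0.6667)


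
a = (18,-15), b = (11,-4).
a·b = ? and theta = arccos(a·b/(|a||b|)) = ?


a·b = 18*11 - 15*(-4) = 198 + 60 = 258
|a| = sqrt(324+225) = 23.4307
|b| = sqrt(121+16) = 11.7047
cos(theta) = 258/(sqrt(549)*sqrt(137)) = 258/sqrt(75213) = 0.940748
theta = arccos(258/sqrt(75213)) = 19.8225 degrees

a·b = 258, theta = 19.8225 deg


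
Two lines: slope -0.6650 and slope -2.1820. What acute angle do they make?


m1-m2 = 1.517
1+m1*m2 = 2.45103
tan(theta) = |1.517/2.45103| = 0.618923
theta = arctan(|1.517/2.45103|) = 31.7543 degrees (acute angle)

31.7543 degrees


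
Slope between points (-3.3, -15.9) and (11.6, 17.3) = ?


dy = 17.3 + 15.9 = 33.2
dx = 11.6 + 3.3 = 14.9
m = 33.2/14.9 = 2.2282

m = 2.2282


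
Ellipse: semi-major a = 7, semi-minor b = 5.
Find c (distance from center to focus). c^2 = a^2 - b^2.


c^2 = 7^2 - 5^2 = 49 - 25 = 24
c = sqrt(24) = 4.8990

c = 4.8990


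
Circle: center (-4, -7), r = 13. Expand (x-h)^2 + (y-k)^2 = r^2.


(x+ 4)^2 + (y+ 7)^2 = 13^2
D = -2h = 8, E = -2k = 14
F = h^2+k^2-r^2 = 16+49-169 = -104

x^2 + y^2 + 8x + 14y - 104 = 0


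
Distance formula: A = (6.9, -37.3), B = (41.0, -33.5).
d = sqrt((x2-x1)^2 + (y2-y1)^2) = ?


dx = 41.0 - 6.9 = 34.1
dy = -33.5 + 37.3 = 3.8
d = sqrt(1162.81 + 14.44) = sqrt(1177.25) = 34.3111

34.3111


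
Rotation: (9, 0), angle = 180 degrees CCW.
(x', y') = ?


cos(180) = -1, sin(180) = 0
x' = 9*(-1) - 0*0 = -9
y' = 9*0 + 0*(-1) = 0

(-9, 0)


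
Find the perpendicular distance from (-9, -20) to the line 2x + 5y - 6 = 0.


|2*(-9) + 5*(-20) - 6| = |-124| = 124
sqrt(4 + 25) = sqrt(29) = 5.3852
d = 124/sqrt(29) = 23.0262

23.0262


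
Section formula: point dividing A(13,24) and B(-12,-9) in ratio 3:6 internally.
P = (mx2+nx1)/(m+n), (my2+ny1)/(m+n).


Px = (3*(-12) + 6*13)/9 = 42/9 = 4.6667
Py = (3*(-9) + 6*24)/9 = 117/9 = 13.0000

P = (4.6667, 13.0000)


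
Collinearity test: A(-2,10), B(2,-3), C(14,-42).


-2*(-3+ 42) + 2*(-42-10) + 14*(10+ 3)
= -78 - 104 + 182 = 0

Yes, collinear (determinant = 0)


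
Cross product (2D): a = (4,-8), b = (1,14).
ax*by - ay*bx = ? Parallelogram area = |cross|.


cross = 4*14 + 8*1 = 56 + 8 = 64
Parallelogram area = |64| = 64

cross = 64, parallelogram area = 64


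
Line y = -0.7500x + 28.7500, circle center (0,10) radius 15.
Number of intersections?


Substitute y = -0.7500x + 28.7500: (x-0)^2 + (-0.7500x+28.7500-10)^2 = 225
Expand to Ax^2 + Bx + C = 0, where b-k = 18.75
A = 1+m^2 = 1.5625
B = 2(m(b-k) - h) = 2(-0.7500*18.75 - 0) = -28.125
C = h^2 + (b-k)^2 - r^2 = 0 + 351.5625 - 225 = 126.5625
disc = B^2-4AC = 791.0156 - 791.0156 = 0
disc = 0

1 intersection point (tangent)


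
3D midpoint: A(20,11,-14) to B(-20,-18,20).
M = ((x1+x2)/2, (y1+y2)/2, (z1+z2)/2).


Mx = (20- 20)/2 = 0
My = (11- 18)/2 = -3.5000
Mz = (-14+20)/2 = 3.0000

M = (0, -3.5000, 3.0000)


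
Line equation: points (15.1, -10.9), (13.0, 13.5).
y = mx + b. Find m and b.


m = (24.4)/(-2.1) = -11.6190
b = y1 - m*x1 = -10.9 - (24.4*15.1)/(-2.1) = -10.9 + 175.4476 = 164.5476

y = -11.6190x + 164.5476


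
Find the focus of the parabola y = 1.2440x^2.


a = 1.2440
4a = 4.9760
focus = (0, 1/4.9760) = (0, 0.2010)

Focus = (0, 0.2010)


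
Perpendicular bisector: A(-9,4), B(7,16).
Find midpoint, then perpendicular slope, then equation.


Midpoint = (-1, 10)
Slope of AB = dy/dx = 12/16 = 0.7500
Perp slope = -dx/dy = -16/12 = -1.3333
b = My - (perp slope)*Mx = 10 + (16*(-1))/12 = 10 - 1.3333 = 8.6667

y = -1.3333x + 8.6667


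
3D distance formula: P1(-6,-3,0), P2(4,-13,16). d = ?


dx=10, dy=-10, dz=16
d = sqrt(100+100+256) = sqrt(456) = 21.3542

21.3542


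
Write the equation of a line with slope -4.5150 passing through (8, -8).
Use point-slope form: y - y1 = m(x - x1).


y + 8 = -4.5150(x - 8)
y = -4.5150x - 8 + 4.5150*8
y = -4.5150x + 28.1200

y = -4.5150x + 28.1200


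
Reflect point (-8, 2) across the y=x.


Reflection rule for y=x: (y, x)
(-8, 2) -> (2, -8)

(2, -8)


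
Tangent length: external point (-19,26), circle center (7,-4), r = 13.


d = sqrt((-19-7)^2 + (26+ 4)^2) = sqrt(676+900) = 39.6989
L = sqrt(1576.0000 - 169) = sqrt(1407.0000) = 37.5100

37.5100


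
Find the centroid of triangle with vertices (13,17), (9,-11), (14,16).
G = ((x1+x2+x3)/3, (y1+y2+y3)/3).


Gx = (13+9+14)/3 = 36/3 = 12.0000
Gy = (17- 11+16)/3 = 22/3 = 7.3333

G = (12.0000, 7.3333)


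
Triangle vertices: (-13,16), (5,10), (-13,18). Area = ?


-13*(10-18) = 104
5*(18-16) = 10
-13*(16-10) = -78
sum = 36
Area = |36|/2 = 18.0000

18.0000 sq units


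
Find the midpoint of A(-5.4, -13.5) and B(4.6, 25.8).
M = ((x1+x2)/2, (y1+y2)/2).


Mx = (-5.4 + 4.6)/2 = -0.8/2 = -0.4000
My = (-13.5 + 25.8)/2 = 12.3/2 = 6.1500

(-0.4000, 6.1500)


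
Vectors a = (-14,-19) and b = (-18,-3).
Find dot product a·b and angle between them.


a·b = -14*(-18) - 19*(-3) = 252 + 57 = 309
|a| = sqrt(196+361) = 23.6008
|b| = sqrt(324+9) = 18.2483
cos(theta) = 309/(sqrt(557)*sqrt(333)) = 309/sqrt(185481) = 0.717478
theta = arccos(309/sqrt(185481)) = 44.1533 degrees

a·b = 309, theta = 44.1533 deg


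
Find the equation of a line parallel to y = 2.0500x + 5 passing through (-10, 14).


Parallel lines have equal slopes.
m2 = 2.0500
b2 = 14 - 2.0500*(-10) = 34.5000

y = 2.0500x + 34.5000


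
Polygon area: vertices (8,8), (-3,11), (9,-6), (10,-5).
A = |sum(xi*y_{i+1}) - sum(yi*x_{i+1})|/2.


sum(xi*y_{i+1}) = 8*11 - 3*(-6) + 9*(-5) + 10*8 = 141
sum(yi*x_{i+1}) = 8*(-3) + 11*9 - 6*10 - 5*8 = -25
Area = |141 + 25|/2 = 166/2 = 83.0000

83.0000 sq units


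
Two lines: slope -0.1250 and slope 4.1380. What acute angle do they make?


m1-m2 = -4.263
1+m1*m2 = 0.48275
tan(theta) = |-4.263/0.48275| = 8.830658
theta = arctan(|-4.263/0.48275|) = 83.5392 degrees (acute angle)

83.5392 degrees


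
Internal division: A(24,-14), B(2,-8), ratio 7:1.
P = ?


Px = (7*2 + 1*24)/8 = 38/8 = 4.7500
Py = (7*(-8) + 1*(-14))/8 = -70/8 = -8.7500

P = (4.7500, -8.7500)


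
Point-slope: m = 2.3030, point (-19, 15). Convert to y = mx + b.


y - 15 = 2.3030(x + 19)
y = 2.3030x + 15 - 2.3030*(-19)
y = 2.3030x + 58.7570

y = 2.3030x + 58.7570


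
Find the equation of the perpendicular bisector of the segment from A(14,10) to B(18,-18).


Midpoint = (16, -4)
Slope of AB = dy/dx = -28/4 = -7.0000
Perp slope = -dx/dy = 4/28 = 0.1429
b = My - (perp slope)*Mx = -4 + (4*16)/(-28) = -4 - 2.2857 = -6.2857

y = 0.1429x - 6.2857


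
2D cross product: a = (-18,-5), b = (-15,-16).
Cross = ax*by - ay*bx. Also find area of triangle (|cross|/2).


cross = -18*(-16) + 5*(-15) = 288 - 75 = 213
Triangle area = |213|/2 = 213/2 = 106.5000

cross = 213, triangle area = 106.5000


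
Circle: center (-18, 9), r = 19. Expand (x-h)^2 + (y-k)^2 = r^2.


(x+ 18)^2 + (y-9)^2 = 19^2
D = -2h = 36, E = -2k = -18
F = h^2+k^2-r^2 = 324+81-361 = 44

x^2 + y^2 + 36x - 18y + 44 = 0


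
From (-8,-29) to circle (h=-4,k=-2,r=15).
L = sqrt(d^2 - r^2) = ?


d = sqrt((-8+ 4)^2 + (-29+ 2)^2) = sqrt(16+729) = 27.2947
L = sqrt(745.0000 - 225) = sqrt(520.0000) = 22.8035

22.8035


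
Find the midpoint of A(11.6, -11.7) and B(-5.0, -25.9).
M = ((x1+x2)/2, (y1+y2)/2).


Mx = (11.6 - 5.0)/2 = 6.6/2 = 3.3000
My = (-11.7 - 25.9)/2 = -37.6/2 = -18.8000

(3.3000, -18.8000)


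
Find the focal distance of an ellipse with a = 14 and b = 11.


c^2 = 14^2 - 11^2 = 196 - 121 = 75
c = sqrt(75) = 8.6603

c = 8.6603


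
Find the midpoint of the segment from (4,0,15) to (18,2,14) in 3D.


Mx = (4+18)/2 = 11.0000
My = (0+2)/2 = 1.0000
Mz = (15+14)/2 = 14.5000

M = (11.0000, 1.0000, 14.5000)


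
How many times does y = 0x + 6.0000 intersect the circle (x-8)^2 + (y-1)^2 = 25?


Substitute y = 0x + 6.0000: (x-8)^2 + (0x+6.0000-1)^2 = 25
Expand to Ax^2 + Bx + C = 0, where b-k = 5
A = 1+m^2 = 1
B = 2(m(b-k) - h) = 2(0*5 - 8) = -16
C = h^2 + (b-k)^2 - r^2 = 64 + 25 - 25 = 64
disc = B^2-4AC = 256.0000 - 256.0000 = 0
disc = 0

1 intersection point (tangent)


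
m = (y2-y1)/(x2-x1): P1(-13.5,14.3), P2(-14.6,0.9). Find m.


dy = 0.9 - 14.3 = -13.4
dx = -14.6 + 13.5 = -1.1
m = -13.4/(-1.1) = 12.1818

m = 12.1818


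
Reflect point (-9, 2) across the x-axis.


Reflection rule for x-axis: (x, -y)
(-9, 2) -> (-9, -2)

(-9, -2)


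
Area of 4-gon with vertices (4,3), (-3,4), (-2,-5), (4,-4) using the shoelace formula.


sum(xi*y_{i+1}) = 4*4 - 3*(-5) - 2*(-4) + 4*3 = 51
sum(yi*x_{i+1}) = 3*(-3) + 4*(-2) - 5*4 - 4*4 = -53
Area = |51 + 53|/2 = 104/2 = 52.0000

52.0000 sq units


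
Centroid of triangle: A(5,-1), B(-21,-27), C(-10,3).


Gx = (5- 21- 10)/3 = -26/3 = -8.6667
Gy = (-1- 27+3)/3 = -25/3 = -8.3333

G = (-8.6667, -8.3333)


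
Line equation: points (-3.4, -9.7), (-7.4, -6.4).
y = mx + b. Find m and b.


m = (3.3)/(-4.0) = -0.8250
b = y1 - m*x1 = -9.7 - (3.3*(-3.4))/(-4.0) = -9.7 - 2.8050 = -12.5050

y = -0.8250x - 12.5050


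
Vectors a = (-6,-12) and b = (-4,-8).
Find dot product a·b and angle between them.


a·b = -6*(-4) - 12*(-8) = 24 + 96 = 120
|a| = sqrt(36+144) = 13.4164
|b| = sqrt(16+64) = 8.9443
cos(theta) = 120/(sqrt(180)*sqrt(80)) = 120/sqrt(14400) = 1
theta = arccos(120/sqrt(14400)) = 0 degrees

a·b = 120, theta = 0 deg


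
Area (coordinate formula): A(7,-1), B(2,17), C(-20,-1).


7*(17+ 1) = 126
2*(-1+ 1) = 0
-20*(-1-17) = 360
sum = 486
Area = |486|/2 = 243.0000

243.0000 sq units


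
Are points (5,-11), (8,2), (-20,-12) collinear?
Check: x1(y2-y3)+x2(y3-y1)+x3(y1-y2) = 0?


5*(2+ 12) + 8*(-12+ 11) - 20*(-11-2)
= 70 - 8 + 260 = 322

No, not collinear (determinant = 322)


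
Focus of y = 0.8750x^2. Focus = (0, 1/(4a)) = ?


a = 0.8750
4a = 3.5000
focus = (0, 1/3.5000) = (0, 0.2857)

Focus = (0, 0.2857)


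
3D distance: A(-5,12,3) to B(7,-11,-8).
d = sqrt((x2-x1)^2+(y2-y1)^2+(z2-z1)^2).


dx=12, dy=-23, dz=-11
d = sqrt(144+529+121) = sqrt(794) = 28.1780

28.1780


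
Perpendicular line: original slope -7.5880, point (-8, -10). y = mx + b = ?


Perpendicular slope = -1/m1 = -1/(-7.5880) = 0.1318
b2 = y0 - m2*x0 = -10 - 8/(-7.5880) = -10 + 1.0543 = -8.9457

y = 0.1318x - 8.9457


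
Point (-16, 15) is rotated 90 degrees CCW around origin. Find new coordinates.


cos(90) = 0, sin(90) = 1
x' = -16*0 - 15*1 = -15
y' = -16*1 + 15*0 = -16

(-15, -16)


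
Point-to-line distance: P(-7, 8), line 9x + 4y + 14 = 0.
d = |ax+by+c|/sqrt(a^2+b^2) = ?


|9*(-7) + 4*8 + 14| = |-17| = 17
sqrt(81 + 16) = sqrt(97) = 9.8489
d = 17/sqrt(97) = 1.7261

1.7261


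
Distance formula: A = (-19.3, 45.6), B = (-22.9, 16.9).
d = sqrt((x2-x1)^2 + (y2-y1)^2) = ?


dx = -22.9 + 19.3 = -3.6
dy = 16.9 - 45.6 = -28.7
d = sqrt(12.96 + 823.69) = sqrt(836.65) = 28.9249

28.9249


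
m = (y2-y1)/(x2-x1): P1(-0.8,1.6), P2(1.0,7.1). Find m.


dy = 7.1 - 1.6 = 5.5
dx = 1.0 + 0.8 = 1.8
m = 5.5/1.8 = 3.0556

m = 3.0556


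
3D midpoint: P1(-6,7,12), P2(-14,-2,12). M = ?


Mx = (-6- 14)/2 = -10.0000
My = (7- 2)/2 = 2.5000
Mz = (12+12)/2 = 12.0000

M = (-10.0000, 2.5000, 12.0000)


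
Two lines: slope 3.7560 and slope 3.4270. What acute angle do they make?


m1-m2 = 0.329
1+m1*m2 = 13.871812
tan(theta) = |0.329/13.871812| = 0.023717
theta = arctan(|0.329/13.871812|) = 1.3586 degrees (acute angle)

1.3586 degrees


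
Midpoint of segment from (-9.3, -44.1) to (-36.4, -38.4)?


Mx = (-9.3 - 36.4)/2 = -45.7/2 = -22.8500
My = (-44.1 - 38.4)/2 = -82.5/2 = -41.2500

(-22.8500, -41.2500)


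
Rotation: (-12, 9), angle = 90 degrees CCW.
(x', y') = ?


cos(90) = 0, sin(90) = 1
x' = -12*0 - 9*1 = -9
y' = -12*1 + 9*0 = -12

(-9, -12)


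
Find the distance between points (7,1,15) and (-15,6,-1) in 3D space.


dx=-22, dy=5, dz=-16
d = sqrt(484+25+256) = sqrt(765) = 27.6586

27.6586


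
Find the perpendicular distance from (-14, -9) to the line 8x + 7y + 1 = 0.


|8*(-14) + 7*(-9) + 1| = |-174| = 174
sqrt(64 + 49) = sqrt(113) = 10.6301
d = 174/sqrt(113) = 16.3685

16.3685


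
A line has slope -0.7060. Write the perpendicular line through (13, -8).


Perpendicular slope = -1/m1 = -1/(-0.7060) = 1.4164
b2 = y0 - m2*x0 = -8 + 13/(-0.7060) = -8 - 18.4136 = -26.4136

y = 1.4164x - 26.4136


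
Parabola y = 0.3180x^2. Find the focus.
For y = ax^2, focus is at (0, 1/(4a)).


a = 0.3180
4a = 1.2720
focus = (0, 1/1.2720) = (0, 0.7862)

Focus = (0, 0.7862)


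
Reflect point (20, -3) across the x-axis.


Reflection rule for x-axis: (x, -y)
(20, -3) -> (20, 3)

(20, 3)


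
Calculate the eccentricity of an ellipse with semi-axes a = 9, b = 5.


c = sqrt(81-25) = sqrt(56) = 7.4833
e = c/a = sqrt(56)/9 = 0.8315

e = 0.8315


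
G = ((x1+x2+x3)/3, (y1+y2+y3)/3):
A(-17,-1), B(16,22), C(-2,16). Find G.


Gx = (-17+16- 2)/3 = -3/3 = -1.0000
Gy = (-1+22+16)/3 = 37/3 = 12.3333

G = (-1.0000, 12.3333)


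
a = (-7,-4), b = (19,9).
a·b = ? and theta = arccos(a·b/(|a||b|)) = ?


a·b = -7*19 - 4*9 = -133 - 36 = -169
|a| = sqrt(49+16) = 8.0623
|b| = sqrt(361+81) = 21.0238
cos(theta) = -169/(sqrt(65)*sqrt(442)) = -169/sqrt(28730) = -0.997054
theta = arccos(-169/sqrt(28730)) = 175.6013 degrees

a·b = -169, theta = 175.6013 deg


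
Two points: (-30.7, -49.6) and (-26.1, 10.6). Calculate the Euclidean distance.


dx = -26.1 + 30.7 = 4.6
dy = 10.6 + 49.6 = 60.2
d = sqrt(21.16 + 3624.04) = sqrt(3645.2) = 60.3755

60.3755


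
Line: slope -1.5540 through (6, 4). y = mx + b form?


y - 4 = -1.5540(x - 6)
y = -1.5540x + 4 + 1.5540*6
y = -1.5540x + 13.3240

y = -1.5540x + 13.3240


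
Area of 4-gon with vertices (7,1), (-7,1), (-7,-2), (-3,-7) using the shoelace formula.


sum(xi*y_{i+1}) = 7*1 - 7*(-2) - 7*(-7) - 3*1 = 67
sum(yi*x_{i+1}) = 1*(-7) + 1*(-7) - 2*(-3) - 7*7 = -57
Area = |67 + 57|/2 = 124/2 = 62.0000

62.0000 sq units


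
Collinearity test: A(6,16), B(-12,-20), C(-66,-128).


6*(-20+ 128) - 12*(-128-16) - 66*(16+ 20)
= 648 + 1728 - 2376 = 0

Yes, collinear (determinant = 0)


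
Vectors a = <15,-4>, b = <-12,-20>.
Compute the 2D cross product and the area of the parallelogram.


cross = 15*(-20) + 4*(-12) = -300 - 48 = -348
Parallelogram area = |-348| = 348

cross = -348, parallelogram area = 348


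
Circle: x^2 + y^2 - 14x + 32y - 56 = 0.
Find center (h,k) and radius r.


h = -D/2 = 14/2 = 7
k = -E/2 = -32/2 = -16
r^2 = h^2 + k^2 - F = 49 + 256 + 56 = 361
r = 19

Center (7, -16), radius = 19
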